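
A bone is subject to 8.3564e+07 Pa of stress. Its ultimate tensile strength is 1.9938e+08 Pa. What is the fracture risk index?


FRI = applied / ultimate
FRI = 8.3564e+07 / 1.9938e+08
FRI = 0.4191


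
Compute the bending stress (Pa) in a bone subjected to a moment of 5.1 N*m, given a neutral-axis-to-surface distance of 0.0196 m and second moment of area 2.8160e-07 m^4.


sigma = M * c / I
sigma = 5.1 * 0.0196 / 2.8160e-07
M * c = 0.1000
sigma = 354971.5909


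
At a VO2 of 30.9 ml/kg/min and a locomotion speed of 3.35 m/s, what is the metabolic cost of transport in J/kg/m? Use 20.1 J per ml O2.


Power per kg = VO2 * 20.1 / 60
Power per kg = 30.9 * 20.1 / 60 = 10.3515 W/kg
Cost = power_per_kg / speed
Cost = 10.3515 / 3.35
Cost = 3.0900


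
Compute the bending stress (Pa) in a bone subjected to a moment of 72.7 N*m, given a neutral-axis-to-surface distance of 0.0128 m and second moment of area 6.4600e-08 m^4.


sigma = M * c / I
sigma = 72.7 * 0.0128 / 6.4600e-08
M * c = 0.9306
sigma = 1.4405e+07


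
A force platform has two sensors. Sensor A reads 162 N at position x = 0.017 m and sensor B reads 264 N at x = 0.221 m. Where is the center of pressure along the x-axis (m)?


COP_x = (F1*x1 + F2*x2) / (F1 + F2)
COP_x = (162*0.017 + 264*0.221) / (162 + 264)
Numerator = 61.0980
Denominator = 426
COP_x = 0.1434


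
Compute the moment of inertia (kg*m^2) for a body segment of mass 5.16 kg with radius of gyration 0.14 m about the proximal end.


I = m * k^2
I = 5.16 * 0.14^2
k^2 = 0.0196
I = 0.1011


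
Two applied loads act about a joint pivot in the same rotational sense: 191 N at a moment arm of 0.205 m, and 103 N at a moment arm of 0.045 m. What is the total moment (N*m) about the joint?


M = F1 * d1 + F2 * d2
M = 191 * 0.205 + 103 * 0.045
M = 39.1550 + 4.6350
M = 43.7900


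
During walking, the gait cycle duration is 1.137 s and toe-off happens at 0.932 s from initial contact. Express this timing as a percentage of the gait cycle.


pct = (event_time / cycle_time) * 100
pct = (0.932 / 1.137) * 100
ratio = 0.8197
pct = 81.9701


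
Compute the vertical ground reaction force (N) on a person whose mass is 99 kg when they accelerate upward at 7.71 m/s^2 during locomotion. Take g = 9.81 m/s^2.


GRF = m * (g + a)
GRF = 99 * (9.81 + 7.71)
GRF = 99 * 17.5200
GRF = 1734.4800


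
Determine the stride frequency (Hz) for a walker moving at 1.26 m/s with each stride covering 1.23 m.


f = v / stride_length
f = 1.26 / 1.23
f = 1.0244


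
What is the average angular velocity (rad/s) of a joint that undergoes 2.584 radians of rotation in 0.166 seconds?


omega = delta_theta / delta_t
omega = 2.584 / 0.166
omega = 15.5663


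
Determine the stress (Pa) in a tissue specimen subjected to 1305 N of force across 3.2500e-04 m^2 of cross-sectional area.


stress = F / A
stress = 1305 / 3.2500e-04
stress = 4.0154e+06


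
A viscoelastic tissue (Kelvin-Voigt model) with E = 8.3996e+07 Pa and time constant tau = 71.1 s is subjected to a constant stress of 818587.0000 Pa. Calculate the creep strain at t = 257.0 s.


epsilon(t) = (sigma/E) * (1 - exp(-t/tau))
sigma/E = 818587.0000 / 8.3996e+07 = 0.0097
exp(-t/tau) = exp(-257.0 / 71.1) = 0.0269
epsilon = 0.0097 * (1 - 0.0269)
epsilon = 0.0095


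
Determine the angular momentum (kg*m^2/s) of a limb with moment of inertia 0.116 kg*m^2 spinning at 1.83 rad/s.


L = I * omega
L = 0.116 * 1.83
L = 0.2123


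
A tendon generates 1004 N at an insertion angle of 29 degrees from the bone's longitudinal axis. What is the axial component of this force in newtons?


F_eff = F_tendon * cos(theta)
theta = 29 deg = 0.5061 rad
cos(theta) = 0.8746
F_eff = 1004 * 0.8746
F_eff = 878.1182


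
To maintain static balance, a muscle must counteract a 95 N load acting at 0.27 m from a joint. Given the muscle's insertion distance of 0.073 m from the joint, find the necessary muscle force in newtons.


F_muscle = W * d_load / d_muscle
F_muscle = 95 * 0.27 / 0.073
Numerator = 25.6500
F_muscle = 351.3699


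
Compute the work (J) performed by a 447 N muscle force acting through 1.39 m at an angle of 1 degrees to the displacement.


W = F * d * cos(theta)
theta = 1 deg = 0.0175 rad
cos(theta) = 0.9998
W = 447 * 1.39 * 0.9998
W = 621.2354


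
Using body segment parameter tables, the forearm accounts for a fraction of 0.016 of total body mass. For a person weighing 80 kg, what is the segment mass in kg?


m_segment = body_mass * fraction
m_segment = 80 * 0.016
m_segment = 1.2800


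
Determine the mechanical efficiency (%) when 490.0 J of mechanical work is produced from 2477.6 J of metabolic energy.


eta = (W_mech / E_meta) * 100
eta = (490.0 / 2477.6) * 100
ratio = 0.1978
eta = 19.7772


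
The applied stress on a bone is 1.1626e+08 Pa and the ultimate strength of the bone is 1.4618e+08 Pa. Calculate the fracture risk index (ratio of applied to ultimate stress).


FRI = applied / ultimate
FRI = 1.1626e+08 / 1.4618e+08
FRI = 0.7953


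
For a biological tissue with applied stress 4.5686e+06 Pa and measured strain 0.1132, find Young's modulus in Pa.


E = stress / strain
E = 4.5686e+06 / 0.1132
E = 4.0359e+07


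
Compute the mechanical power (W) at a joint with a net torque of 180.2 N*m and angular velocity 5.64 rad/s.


P = M * omega
P = 180.2 * 5.64
P = 1016.3280


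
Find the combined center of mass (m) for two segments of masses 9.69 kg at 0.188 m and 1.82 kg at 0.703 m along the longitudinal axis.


COM = (m1*x1 + m2*x2) / (m1 + m2)
COM = (9.69*0.188 + 1.82*0.703) / (9.69 + 1.82)
Numerator = 3.1012
Denominator = 11.5100
COM = 0.2694


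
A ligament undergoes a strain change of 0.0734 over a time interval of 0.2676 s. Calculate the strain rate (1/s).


strain_rate = delta_strain / delta_t
strain_rate = 0.0734 / 0.2676
strain_rate = 0.2743


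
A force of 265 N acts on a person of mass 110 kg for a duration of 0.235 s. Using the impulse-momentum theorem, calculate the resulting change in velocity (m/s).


J = F * dt = 265 * 0.235 = 62.2750 N*s
delta_v = J / m
delta_v = 62.2750 / 110
delta_v = 0.5661


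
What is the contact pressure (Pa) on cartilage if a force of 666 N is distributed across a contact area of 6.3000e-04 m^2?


P = F / A
P = 666 / 6.3000e-04
P = 1.0571e+06


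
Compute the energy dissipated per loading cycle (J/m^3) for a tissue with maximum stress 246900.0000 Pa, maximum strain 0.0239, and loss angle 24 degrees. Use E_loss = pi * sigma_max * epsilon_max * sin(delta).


E_loss = pi * sigma_max * epsilon_max * sin(delta)
delta = 24 deg = 0.4189 rad
sin(delta) = 0.4067
E_loss = pi * 246900.0000 * 0.0239 * 0.4067
E_loss = 7540.1878


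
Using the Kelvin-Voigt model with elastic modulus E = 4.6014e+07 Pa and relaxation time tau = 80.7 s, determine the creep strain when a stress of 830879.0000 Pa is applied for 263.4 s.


epsilon(t) = (sigma/E) * (1 - exp(-t/tau))
sigma/E = 830879.0000 / 4.6014e+07 = 0.0181
exp(-t/tau) = exp(-263.4 / 80.7) = 0.0382
epsilon = 0.0181 * (1 - 0.0382)
epsilon = 0.0174


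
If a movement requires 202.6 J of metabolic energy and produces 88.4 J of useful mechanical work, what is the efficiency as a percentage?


eta = (W_mech / E_meta) * 100
eta = (88.4 / 202.6) * 100
ratio = 0.4363
eta = 43.6328


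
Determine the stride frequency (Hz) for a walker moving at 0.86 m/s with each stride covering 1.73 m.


f = v / stride_length
f = 0.86 / 1.73
f = 0.4971


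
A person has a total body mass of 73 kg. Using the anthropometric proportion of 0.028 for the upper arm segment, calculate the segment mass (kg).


m_segment = body_mass * fraction
m_segment = 73 * 0.028
m_segment = 2.0440


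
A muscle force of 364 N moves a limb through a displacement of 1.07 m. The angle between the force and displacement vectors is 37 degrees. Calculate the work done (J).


W = F * d * cos(theta)
theta = 37 deg = 0.6458 rad
cos(theta) = 0.7986
W = 364 * 1.07 * 0.7986
W = 311.0526


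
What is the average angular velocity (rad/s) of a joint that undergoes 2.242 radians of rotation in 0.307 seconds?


omega = delta_theta / delta_t
omega = 2.242 / 0.307
omega = 7.3029


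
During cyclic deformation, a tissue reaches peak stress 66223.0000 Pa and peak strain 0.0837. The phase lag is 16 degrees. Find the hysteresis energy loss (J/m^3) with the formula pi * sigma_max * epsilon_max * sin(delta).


E_loss = pi * sigma_max * epsilon_max * sin(delta)
delta = 16 deg = 0.2793 rad
sin(delta) = 0.2756
E_loss = pi * 66223.0000 * 0.0837 * 0.2756
E_loss = 4799.7902


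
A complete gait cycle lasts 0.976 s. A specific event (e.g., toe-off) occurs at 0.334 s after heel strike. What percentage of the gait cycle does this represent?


pct = (event_time / cycle_time) * 100
pct = (0.334 / 0.976) * 100
ratio = 0.3422
pct = 34.2213


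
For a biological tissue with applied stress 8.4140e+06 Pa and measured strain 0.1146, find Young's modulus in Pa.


E = stress / strain
E = 8.4140e+06 / 0.1146
E = 7.3421e+07


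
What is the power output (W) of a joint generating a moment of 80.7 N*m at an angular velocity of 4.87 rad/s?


P = M * omega
P = 80.7 * 4.87
P = 393.0090


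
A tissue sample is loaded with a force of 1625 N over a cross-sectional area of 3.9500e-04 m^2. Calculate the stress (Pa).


stress = F / A
stress = 1625 / 3.9500e-04
stress = 4.1139e+06


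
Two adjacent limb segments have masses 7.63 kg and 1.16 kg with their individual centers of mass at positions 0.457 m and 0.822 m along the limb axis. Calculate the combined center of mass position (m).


COM = (m1*x1 + m2*x2) / (m1 + m2)
COM = (7.63*0.457 + 1.16*0.822) / (7.63 + 1.16)
Numerator = 4.4404
Denominator = 8.7900
COM = 0.5052


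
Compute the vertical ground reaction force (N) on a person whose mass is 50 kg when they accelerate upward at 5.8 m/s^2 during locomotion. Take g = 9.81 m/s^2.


GRF = m * (g + a)
GRF = 50 * (9.81 + 5.8)
GRF = 50 * 15.6100
GRF = 780.5000


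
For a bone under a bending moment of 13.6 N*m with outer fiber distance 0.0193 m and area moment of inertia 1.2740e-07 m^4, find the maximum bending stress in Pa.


sigma = M * c / I
sigma = 13.6 * 0.0193 / 1.2740e-07
M * c = 0.2625
sigma = 2.0603e+06


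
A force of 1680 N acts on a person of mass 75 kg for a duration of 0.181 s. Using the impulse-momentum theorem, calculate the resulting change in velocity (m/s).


J = F * dt = 1680 * 0.181 = 304.0800 N*s
delta_v = J / m
delta_v = 304.0800 / 75
delta_v = 4.0544


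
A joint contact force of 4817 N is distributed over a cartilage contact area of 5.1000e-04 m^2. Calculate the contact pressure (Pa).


P = F / A
P = 4817 / 5.1000e-04
P = 9.4451e+06


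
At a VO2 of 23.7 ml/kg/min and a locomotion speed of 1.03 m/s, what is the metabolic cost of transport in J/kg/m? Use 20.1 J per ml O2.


Power per kg = VO2 * 20.1 / 60
Power per kg = 23.7 * 20.1 / 60 = 7.9395 W/kg
Cost = power_per_kg / speed
Cost = 7.9395 / 1.03
Cost = 7.7083


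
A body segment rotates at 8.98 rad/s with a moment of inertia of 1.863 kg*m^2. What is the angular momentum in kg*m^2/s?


L = I * omega
L = 1.863 * 8.98
L = 16.7297


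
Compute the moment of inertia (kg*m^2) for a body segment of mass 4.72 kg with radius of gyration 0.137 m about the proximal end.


I = m * k^2
I = 4.72 * 0.137^2
k^2 = 0.0188
I = 0.0886


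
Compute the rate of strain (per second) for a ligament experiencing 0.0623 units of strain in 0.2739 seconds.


strain_rate = delta_strain / delta_t
strain_rate = 0.0623 / 0.2739
strain_rate = 0.2275


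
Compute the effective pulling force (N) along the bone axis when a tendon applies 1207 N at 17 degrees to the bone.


F_eff = F_tendon * cos(theta)
theta = 17 deg = 0.2967 rad
cos(theta) = 0.9563
F_eff = 1207 * 0.9563
F_eff = 1154.2598


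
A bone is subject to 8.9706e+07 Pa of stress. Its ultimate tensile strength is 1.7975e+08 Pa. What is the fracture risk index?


FRI = applied / ultimate
FRI = 8.9706e+07 / 1.7975e+08
FRI = 0.4991


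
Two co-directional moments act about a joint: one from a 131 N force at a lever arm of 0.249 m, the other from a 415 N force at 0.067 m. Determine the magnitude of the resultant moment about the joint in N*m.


M = F1 * d1 + F2 * d2
M = 131 * 0.249 + 415 * 0.067
M = 32.6190 + 27.8050
M = 60.4240


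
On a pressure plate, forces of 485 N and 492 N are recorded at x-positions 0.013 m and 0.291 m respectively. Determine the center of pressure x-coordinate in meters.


COP_x = (F1*x1 + F2*x2) / (F1 + F2)
COP_x = (485*0.013 + 492*0.291) / (485 + 492)
Numerator = 149.4770
Denominator = 977
COP_x = 0.1530


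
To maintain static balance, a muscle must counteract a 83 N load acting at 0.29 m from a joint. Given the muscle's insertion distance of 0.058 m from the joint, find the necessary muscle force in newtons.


F_muscle = W * d_load / d_muscle
F_muscle = 83 * 0.29 / 0.058
Numerator = 24.0700
F_muscle = 415.0000


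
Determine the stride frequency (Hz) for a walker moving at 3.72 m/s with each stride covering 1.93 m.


f = v / stride_length
f = 3.72 / 1.93
f = 1.9275


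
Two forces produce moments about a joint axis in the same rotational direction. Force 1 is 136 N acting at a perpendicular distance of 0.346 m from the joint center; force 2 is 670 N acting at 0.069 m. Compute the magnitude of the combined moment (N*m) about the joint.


M = F1 * d1 + F2 * d2
M = 136 * 0.346 + 670 * 0.069
M = 47.0560 + 46.2300
M = 93.2860


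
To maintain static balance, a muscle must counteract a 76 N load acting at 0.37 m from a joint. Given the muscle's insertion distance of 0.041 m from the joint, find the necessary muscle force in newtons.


F_muscle = W * d_load / d_muscle
F_muscle = 76 * 0.37 / 0.041
Numerator = 28.1200
F_muscle = 685.8537


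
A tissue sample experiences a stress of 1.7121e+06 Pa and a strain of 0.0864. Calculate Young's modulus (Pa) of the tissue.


E = stress / strain
E = 1.7121e+06 / 0.0864
E = 1.9816e+07


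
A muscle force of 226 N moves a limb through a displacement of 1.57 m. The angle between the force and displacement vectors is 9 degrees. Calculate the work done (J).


W = F * d * cos(theta)
theta = 9 deg = 0.1571 rad
cos(theta) = 0.9877
W = 226 * 1.57 * 0.9877
W = 350.4516


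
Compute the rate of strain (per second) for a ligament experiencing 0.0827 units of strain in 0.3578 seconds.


strain_rate = delta_strain / delta_t
strain_rate = 0.0827 / 0.3578
strain_rate = 0.2311


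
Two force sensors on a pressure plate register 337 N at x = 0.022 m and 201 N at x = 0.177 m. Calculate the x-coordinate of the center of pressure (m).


COP_x = (F1*x1 + F2*x2) / (F1 + F2)
COP_x = (337*0.022 + 201*0.177) / (337 + 201)
Numerator = 42.9910
Denominator = 538
COP_x = 0.0799


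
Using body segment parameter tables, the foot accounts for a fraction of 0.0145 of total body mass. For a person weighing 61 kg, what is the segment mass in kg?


m_segment = body_mass * fraction
m_segment = 61 * 0.0145
m_segment = 0.8845


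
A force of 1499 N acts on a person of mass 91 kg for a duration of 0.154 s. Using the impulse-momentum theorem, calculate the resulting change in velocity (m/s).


J = F * dt = 1499 * 0.154 = 230.8460 N*s
delta_v = J / m
delta_v = 230.8460 / 91
delta_v = 2.5368


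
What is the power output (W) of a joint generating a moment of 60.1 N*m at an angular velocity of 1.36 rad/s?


P = M * omega
P = 60.1 * 1.36
P = 81.7360


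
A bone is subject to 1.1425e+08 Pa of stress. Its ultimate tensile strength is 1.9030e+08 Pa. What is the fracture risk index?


FRI = applied / ultimate
FRI = 1.1425e+08 / 1.9030e+08
FRI = 0.6004


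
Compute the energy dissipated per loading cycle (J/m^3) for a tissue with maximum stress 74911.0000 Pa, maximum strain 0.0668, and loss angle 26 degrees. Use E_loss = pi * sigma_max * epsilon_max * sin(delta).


E_loss = pi * sigma_max * epsilon_max * sin(delta)
delta = 26 deg = 0.4538 rad
sin(delta) = 0.4384
E_loss = pi * 74911.0000 * 0.0668 * 0.4384
E_loss = 6891.5021


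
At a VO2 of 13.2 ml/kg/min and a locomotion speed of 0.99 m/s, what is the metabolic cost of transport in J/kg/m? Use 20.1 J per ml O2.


Power per kg = VO2 * 20.1 / 60
Power per kg = 13.2 * 20.1 / 60 = 4.4220 W/kg
Cost = power_per_kg / speed
Cost = 4.4220 / 0.99
Cost = 4.4667


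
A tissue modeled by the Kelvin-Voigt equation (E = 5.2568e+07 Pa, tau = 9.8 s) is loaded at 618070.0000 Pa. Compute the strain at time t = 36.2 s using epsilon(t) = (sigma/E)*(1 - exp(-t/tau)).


epsilon(t) = (sigma/E) * (1 - exp(-t/tau))
sigma/E = 618070.0000 / 5.2568e+07 = 0.0118
exp(-t/tau) = exp(-36.2 / 9.8) = 0.0249
epsilon = 0.0118 * (1 - 0.0249)
epsilon = 0.0115


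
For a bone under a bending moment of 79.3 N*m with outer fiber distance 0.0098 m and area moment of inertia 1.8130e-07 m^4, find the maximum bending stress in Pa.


sigma = M * c / I
sigma = 79.3 * 0.0098 / 1.8130e-07
M * c = 0.7771
sigma = 4.2865e+06


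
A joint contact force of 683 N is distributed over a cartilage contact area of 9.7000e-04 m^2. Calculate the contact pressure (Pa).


P = F / A
P = 683 / 9.7000e-04
P = 704123.7113


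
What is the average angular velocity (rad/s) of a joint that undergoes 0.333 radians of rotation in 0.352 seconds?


omega = delta_theta / delta_t
omega = 0.333 / 0.352
omega = 0.9460


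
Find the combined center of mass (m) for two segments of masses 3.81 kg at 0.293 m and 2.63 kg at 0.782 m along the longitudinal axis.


COM = (m1*x1 + m2*x2) / (m1 + m2)
COM = (3.81*0.293 + 2.63*0.782) / (3.81 + 2.63)
Numerator = 3.1730
Denominator = 6.4400
COM = 0.4927


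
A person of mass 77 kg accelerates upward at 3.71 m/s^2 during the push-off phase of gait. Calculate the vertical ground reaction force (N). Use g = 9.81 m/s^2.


GRF = m * (g + a)
GRF = 77 * (9.81 + 3.71)
GRF = 77 * 13.5200
GRF = 1041.0400


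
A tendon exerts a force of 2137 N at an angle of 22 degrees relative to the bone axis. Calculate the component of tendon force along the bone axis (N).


F_eff = F_tendon * cos(theta)
theta = 22 deg = 0.3840 rad
cos(theta) = 0.9272
F_eff = 2137 * 0.9272
F_eff = 1981.3919


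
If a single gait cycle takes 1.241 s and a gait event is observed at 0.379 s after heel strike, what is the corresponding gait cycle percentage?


pct = (event_time / cycle_time) * 100
pct = (0.379 / 1.241) * 100
ratio = 0.3054
pct = 30.5399


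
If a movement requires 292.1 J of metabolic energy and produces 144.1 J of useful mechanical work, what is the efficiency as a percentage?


eta = (W_mech / E_meta) * 100
eta = (144.1 / 292.1) * 100
ratio = 0.4933
eta = 49.3324


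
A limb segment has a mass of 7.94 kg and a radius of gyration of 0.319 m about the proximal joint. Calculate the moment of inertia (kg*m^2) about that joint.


I = m * k^2
I = 7.94 * 0.319^2
k^2 = 0.1018
I = 0.8080


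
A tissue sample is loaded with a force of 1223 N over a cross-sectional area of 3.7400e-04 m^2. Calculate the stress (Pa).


stress = F / A
stress = 1223 / 3.7400e-04
stress = 3.2701e+06


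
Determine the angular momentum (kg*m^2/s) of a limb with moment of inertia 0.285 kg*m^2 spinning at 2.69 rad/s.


L = I * omega
L = 0.285 * 2.69
L = 0.7666


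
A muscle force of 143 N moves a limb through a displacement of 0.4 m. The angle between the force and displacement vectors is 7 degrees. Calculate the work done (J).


W = F * d * cos(theta)
theta = 7 deg = 0.1222 rad
cos(theta) = 0.9925
W = 143 * 0.4 * 0.9925
W = 56.7736


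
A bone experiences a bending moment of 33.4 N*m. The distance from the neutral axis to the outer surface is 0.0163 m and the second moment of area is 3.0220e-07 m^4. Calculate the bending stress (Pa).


sigma = M * c / I
sigma = 33.4 * 0.0163 / 3.0220e-07
M * c = 0.5444
sigma = 1.8015e+06


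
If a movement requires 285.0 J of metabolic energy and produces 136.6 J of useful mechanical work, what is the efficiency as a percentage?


eta = (W_mech / E_meta) * 100
eta = (136.6 / 285.0) * 100
ratio = 0.4793
eta = 47.9298


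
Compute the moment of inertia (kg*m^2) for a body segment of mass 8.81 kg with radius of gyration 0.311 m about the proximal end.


I = m * k^2
I = 8.81 * 0.311^2
k^2 = 0.0967
I = 0.8521


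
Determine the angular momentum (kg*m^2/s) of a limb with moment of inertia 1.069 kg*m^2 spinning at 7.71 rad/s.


L = I * omega
L = 1.069 * 7.71
L = 8.2420


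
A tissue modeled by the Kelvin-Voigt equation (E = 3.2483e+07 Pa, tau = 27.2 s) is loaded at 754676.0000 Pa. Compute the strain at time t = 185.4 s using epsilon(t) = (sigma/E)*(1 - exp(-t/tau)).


epsilon(t) = (sigma/E) * (1 - exp(-t/tau))
sigma/E = 754676.0000 / 3.2483e+07 = 0.0232
exp(-t/tau) = exp(-185.4 / 27.2) = 0.0011
epsilon = 0.0232 * (1 - 0.0011)
epsilon = 0.0232


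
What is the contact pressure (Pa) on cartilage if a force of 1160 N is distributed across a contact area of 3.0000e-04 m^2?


P = F / A
P = 1160 / 3.0000e-04
P = 3.8667e+06


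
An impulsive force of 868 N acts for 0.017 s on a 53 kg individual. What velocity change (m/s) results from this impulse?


J = F * dt = 868 * 0.017 = 14.7560 N*s
delta_v = J / m
delta_v = 14.7560 / 53
delta_v = 0.2784


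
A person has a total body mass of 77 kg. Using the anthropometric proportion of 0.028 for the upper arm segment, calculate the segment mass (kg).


m_segment = body_mass * fraction
m_segment = 77 * 0.028
m_segment = 2.1560


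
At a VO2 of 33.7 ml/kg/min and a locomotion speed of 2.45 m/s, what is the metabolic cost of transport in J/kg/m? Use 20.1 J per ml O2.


Power per kg = VO2 * 20.1 / 60
Power per kg = 33.7 * 20.1 / 60 = 11.2895 W/kg
Cost = power_per_kg / speed
Cost = 11.2895 / 2.45
Cost = 4.6080


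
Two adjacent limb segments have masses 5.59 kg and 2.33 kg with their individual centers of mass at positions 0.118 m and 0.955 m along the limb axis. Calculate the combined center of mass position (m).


COM = (m1*x1 + m2*x2) / (m1 + m2)
COM = (5.59*0.118 + 2.33*0.955) / (5.59 + 2.33)
Numerator = 2.8848
Denominator = 7.9200
COM = 0.3642


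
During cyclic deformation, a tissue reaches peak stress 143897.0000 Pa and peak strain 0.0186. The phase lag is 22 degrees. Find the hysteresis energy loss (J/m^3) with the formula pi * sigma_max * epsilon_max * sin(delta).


E_loss = pi * sigma_max * epsilon_max * sin(delta)
delta = 22 deg = 0.3840 rad
sin(delta) = 0.3746
E_loss = pi * 143897.0000 * 0.0186 * 0.3746
E_loss = 3149.8507


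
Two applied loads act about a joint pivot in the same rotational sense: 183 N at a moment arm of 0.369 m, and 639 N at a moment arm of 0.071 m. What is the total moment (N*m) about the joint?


M = F1 * d1 + F2 * d2
M = 183 * 0.369 + 639 * 0.071
M = 67.5270 + 45.3690
M = 112.8960


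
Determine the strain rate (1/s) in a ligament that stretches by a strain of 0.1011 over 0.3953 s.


strain_rate = delta_strain / delta_t
strain_rate = 0.1011 / 0.3953
strain_rate = 0.2558


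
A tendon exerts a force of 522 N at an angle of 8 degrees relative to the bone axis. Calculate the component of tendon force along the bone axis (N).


F_eff = F_tendon * cos(theta)
theta = 8 deg = 0.1396 rad
cos(theta) = 0.9903
F_eff = 522 * 0.9903
F_eff = 516.9199


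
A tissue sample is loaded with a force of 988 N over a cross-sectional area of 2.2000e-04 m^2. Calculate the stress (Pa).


stress = F / A
stress = 988 / 2.2000e-04
stress = 4.4909e+06


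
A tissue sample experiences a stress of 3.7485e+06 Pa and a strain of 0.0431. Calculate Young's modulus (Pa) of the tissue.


E = stress / strain
E = 3.7485e+06 / 0.0431
E = 8.6972e+07


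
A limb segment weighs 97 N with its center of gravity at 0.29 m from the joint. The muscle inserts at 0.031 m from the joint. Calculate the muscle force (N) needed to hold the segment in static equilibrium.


F_muscle = W * d_load / d_muscle
F_muscle = 97 * 0.29 / 0.031
Numerator = 28.1300
F_muscle = 907.4194


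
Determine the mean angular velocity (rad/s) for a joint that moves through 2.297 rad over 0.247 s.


omega = delta_theta / delta_t
omega = 2.297 / 0.247
omega = 9.2996


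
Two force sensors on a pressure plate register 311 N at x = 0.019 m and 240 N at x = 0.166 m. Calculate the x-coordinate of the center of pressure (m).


COP_x = (F1*x1 + F2*x2) / (F1 + F2)
COP_x = (311*0.019 + 240*0.166) / (311 + 240)
Numerator = 45.7490
Denominator = 551
COP_x = 0.0830


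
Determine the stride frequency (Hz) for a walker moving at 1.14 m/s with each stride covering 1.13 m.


f = v / stride_length
f = 1.14 / 1.13
f = 1.0088


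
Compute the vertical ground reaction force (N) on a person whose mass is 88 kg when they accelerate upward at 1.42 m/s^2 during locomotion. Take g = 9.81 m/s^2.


GRF = m * (g + a)
GRF = 88 * (9.81 + 1.42)
GRF = 88 * 11.2300
GRF = 988.2400


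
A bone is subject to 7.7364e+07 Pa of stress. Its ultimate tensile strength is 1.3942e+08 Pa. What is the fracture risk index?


FRI = applied / ultimate
FRI = 7.7364e+07 / 1.3942e+08
FRI = 0.5549


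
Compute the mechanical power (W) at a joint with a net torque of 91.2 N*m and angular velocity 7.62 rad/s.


P = M * omega
P = 91.2 * 7.62
P = 694.9440


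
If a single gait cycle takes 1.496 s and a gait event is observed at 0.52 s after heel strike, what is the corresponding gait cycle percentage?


pct = (event_time / cycle_time) * 100
pct = (0.52 / 1.496) * 100
ratio = 0.3476
pct = 34.7594


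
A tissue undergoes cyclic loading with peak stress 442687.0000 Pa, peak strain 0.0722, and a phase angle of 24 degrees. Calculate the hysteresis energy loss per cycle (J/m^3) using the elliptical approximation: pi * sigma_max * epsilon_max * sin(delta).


E_loss = pi * sigma_max * epsilon_max * sin(delta)
delta = 24 deg = 0.4189 rad
sin(delta) = 0.4067
E_loss = pi * 442687.0000 * 0.0722 * 0.4067
E_loss = 40841.0726


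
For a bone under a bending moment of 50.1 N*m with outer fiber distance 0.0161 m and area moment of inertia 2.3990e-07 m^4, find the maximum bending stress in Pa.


sigma = M * c / I
sigma = 50.1 * 0.0161 / 2.3990e-07
M * c = 0.8066
sigma = 3.3623e+06


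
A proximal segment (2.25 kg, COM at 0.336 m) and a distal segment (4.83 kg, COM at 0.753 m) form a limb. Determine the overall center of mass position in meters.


COM = (m1*x1 + m2*x2) / (m1 + m2)
COM = (2.25*0.336 + 4.83*0.753) / (2.25 + 4.83)
Numerator = 4.3930
Denominator = 7.0800
COM = 0.6205


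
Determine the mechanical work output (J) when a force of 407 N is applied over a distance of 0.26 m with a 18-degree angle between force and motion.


W = F * d * cos(theta)
theta = 18 deg = 0.3142 rad
cos(theta) = 0.9511
W = 407 * 0.26 * 0.9511
W = 100.6408


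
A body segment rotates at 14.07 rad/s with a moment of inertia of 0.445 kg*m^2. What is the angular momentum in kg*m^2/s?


L = I * omega
L = 0.445 * 14.07
L = 6.2612


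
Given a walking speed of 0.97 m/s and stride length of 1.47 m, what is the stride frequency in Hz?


f = v / stride_length
f = 0.97 / 1.47
f = 0.6599


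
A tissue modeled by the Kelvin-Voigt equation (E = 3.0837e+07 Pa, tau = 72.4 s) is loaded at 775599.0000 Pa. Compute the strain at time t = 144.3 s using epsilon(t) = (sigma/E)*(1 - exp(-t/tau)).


epsilon(t) = (sigma/E) * (1 - exp(-t/tau))
sigma/E = 775599.0000 / 3.0837e+07 = 0.0252
exp(-t/tau) = exp(-144.3 / 72.4) = 0.1363
epsilon = 0.0252 * (1 - 0.1363)
epsilon = 0.0217


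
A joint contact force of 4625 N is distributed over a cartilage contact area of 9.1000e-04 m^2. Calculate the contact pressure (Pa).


P = F / A
P = 4625 / 9.1000e-04
P = 5.0824e+06


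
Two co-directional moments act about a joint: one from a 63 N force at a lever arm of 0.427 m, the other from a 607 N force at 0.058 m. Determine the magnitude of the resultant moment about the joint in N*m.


M = F1 * d1 + F2 * d2
M = 63 * 0.427 + 607 * 0.058
M = 26.9010 + 35.2060
M = 62.1070


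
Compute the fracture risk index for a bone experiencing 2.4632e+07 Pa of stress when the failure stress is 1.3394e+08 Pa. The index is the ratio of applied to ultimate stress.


FRI = applied / ultimate
FRI = 2.4632e+07 / 1.3394e+08
FRI = 0.1839


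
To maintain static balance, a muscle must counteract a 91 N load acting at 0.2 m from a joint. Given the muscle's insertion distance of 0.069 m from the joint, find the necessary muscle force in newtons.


F_muscle = W * d_load / d_muscle
F_muscle = 91 * 0.2 / 0.069
Numerator = 18.2000
F_muscle = 263.7681


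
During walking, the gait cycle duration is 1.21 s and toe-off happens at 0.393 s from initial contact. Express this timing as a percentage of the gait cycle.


pct = (event_time / cycle_time) * 100
pct = (0.393 / 1.21) * 100
ratio = 0.3248
pct = 32.4793


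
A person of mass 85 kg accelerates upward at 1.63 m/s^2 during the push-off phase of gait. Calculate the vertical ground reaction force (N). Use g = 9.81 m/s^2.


GRF = m * (g + a)
GRF = 85 * (9.81 + 1.63)
GRF = 85 * 11.4400
GRF = 972.4000


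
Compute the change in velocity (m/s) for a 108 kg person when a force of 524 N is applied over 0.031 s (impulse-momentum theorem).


J = F * dt = 524 * 0.031 = 16.2440 N*s
delta_v = J / m
delta_v = 16.2440 / 108
delta_v = 0.1504


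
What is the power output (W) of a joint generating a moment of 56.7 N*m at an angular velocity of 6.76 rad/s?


P = M * omega
P = 56.7 * 6.76
P = 383.2920


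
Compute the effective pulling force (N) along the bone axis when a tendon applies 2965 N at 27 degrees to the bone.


F_eff = F_tendon * cos(theta)
theta = 27 deg = 0.4712 rad
cos(theta) = 0.8910
F_eff = 2965 * 0.8910
F_eff = 2641.8343


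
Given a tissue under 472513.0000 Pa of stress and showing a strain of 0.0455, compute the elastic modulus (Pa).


E = stress / strain
E = 472513.0000 / 0.0455
E = 1.0385e+07


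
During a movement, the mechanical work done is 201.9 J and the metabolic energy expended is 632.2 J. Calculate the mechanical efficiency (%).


eta = (W_mech / E_meta) * 100
eta = (201.9 / 632.2) * 100
ratio = 0.3194
eta = 31.9361


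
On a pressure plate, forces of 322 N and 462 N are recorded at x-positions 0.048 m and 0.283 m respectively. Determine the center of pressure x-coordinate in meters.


COP_x = (F1*x1 + F2*x2) / (F1 + F2)
COP_x = (322*0.048 + 462*0.283) / (322 + 462)
Numerator = 146.2020
Denominator = 784
COP_x = 0.1865


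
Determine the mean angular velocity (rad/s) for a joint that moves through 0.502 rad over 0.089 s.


omega = delta_theta / delta_t
omega = 0.502 / 0.089
omega = 5.6404


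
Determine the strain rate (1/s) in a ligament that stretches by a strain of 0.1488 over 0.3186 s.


strain_rate = delta_strain / delta_t
strain_rate = 0.1488 / 0.3186
strain_rate = 0.4670


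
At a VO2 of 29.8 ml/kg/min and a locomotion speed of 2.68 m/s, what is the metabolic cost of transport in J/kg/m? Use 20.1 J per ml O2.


Power per kg = VO2 * 20.1 / 60
Power per kg = 29.8 * 20.1 / 60 = 9.9830 W/kg
Cost = power_per_kg / speed
Cost = 9.9830 / 2.68
Cost = 3.7250


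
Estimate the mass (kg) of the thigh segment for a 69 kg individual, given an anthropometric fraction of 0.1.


m_segment = body_mass * fraction
m_segment = 69 * 0.1
m_segment = 6.9000


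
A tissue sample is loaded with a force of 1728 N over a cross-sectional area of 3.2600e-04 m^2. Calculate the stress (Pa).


stress = F / A
stress = 1728 / 3.2600e-04
stress = 5.3006e+06


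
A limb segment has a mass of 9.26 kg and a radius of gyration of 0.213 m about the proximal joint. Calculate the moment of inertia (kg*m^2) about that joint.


I = m * k^2
I = 9.26 * 0.213^2
k^2 = 0.0454
I = 0.4201


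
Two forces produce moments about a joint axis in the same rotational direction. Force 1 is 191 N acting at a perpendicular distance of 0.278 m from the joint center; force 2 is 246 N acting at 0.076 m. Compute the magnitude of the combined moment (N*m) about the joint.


M = F1 * d1 + F2 * d2
M = 191 * 0.278 + 246 * 0.076
M = 53.0980 + 18.6960
M = 71.7940


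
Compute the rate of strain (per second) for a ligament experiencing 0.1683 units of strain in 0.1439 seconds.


strain_rate = delta_strain / delta_t
strain_rate = 0.1683 / 0.1439
strain_rate = 1.1696


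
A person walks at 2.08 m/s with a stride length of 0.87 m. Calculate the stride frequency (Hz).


f = v / stride_length
f = 2.08 / 0.87
f = 2.3908


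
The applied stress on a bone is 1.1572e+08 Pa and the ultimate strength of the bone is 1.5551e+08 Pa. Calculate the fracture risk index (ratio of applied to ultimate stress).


FRI = applied / ultimate
FRI = 1.1572e+08 / 1.5551e+08
FRI = 0.7441


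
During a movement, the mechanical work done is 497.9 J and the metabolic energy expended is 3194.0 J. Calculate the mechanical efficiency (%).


eta = (W_mech / E_meta) * 100
eta = (497.9 / 3194.0) * 100
ratio = 0.1559
eta = 15.5886


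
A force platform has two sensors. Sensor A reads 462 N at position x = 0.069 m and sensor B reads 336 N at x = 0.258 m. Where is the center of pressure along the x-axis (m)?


COP_x = (F1*x1 + F2*x2) / (F1 + F2)
COP_x = (462*0.069 + 336*0.258) / (462 + 336)
Numerator = 118.5660
Denominator = 798
COP_x = 0.1486


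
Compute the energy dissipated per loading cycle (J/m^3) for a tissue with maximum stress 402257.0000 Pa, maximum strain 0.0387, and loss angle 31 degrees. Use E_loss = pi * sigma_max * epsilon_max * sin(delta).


E_loss = pi * sigma_max * epsilon_max * sin(delta)
delta = 31 deg = 0.5411 rad
sin(delta) = 0.5150
E_loss = pi * 402257.0000 * 0.0387 * 0.5150
E_loss = 25188.5858


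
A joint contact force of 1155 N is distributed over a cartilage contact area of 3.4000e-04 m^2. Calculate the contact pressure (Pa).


P = F / A
P = 1155 / 3.4000e-04
P = 3.3971e+06


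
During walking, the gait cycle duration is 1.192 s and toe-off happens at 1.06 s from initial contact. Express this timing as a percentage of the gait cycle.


pct = (event_time / cycle_time) * 100
pct = (1.06 / 1.192) * 100
ratio = 0.8893
pct = 88.9262


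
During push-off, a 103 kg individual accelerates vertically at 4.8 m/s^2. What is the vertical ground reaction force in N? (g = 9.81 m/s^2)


GRF = m * (g + a)
GRF = 103 * (9.81 + 4.8)
GRF = 103 * 14.6100
GRF = 1504.8300


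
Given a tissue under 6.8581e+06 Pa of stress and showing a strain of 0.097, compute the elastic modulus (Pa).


E = stress / strain
E = 6.8581e+06 / 0.097
E = 7.0702e+07


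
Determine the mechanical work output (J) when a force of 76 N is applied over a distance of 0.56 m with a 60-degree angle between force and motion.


W = F * d * cos(theta)
theta = 60 deg = 1.0472 rad
cos(theta) = 0.5000
W = 76 * 0.56 * 0.5000
W = 21.2800


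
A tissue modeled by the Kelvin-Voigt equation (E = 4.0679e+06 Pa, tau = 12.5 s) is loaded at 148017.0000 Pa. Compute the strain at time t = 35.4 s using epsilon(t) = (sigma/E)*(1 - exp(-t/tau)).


epsilon(t) = (sigma/E) * (1 - exp(-t/tau))
sigma/E = 148017.0000 / 4.0679e+06 = 0.0364
exp(-t/tau) = exp(-35.4 / 12.5) = 0.0589
epsilon = 0.0364 * (1 - 0.0589)
epsilon = 0.0342


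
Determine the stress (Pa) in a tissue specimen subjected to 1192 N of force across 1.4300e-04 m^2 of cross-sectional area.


stress = F / A
stress = 1192 / 1.4300e-04
stress = 8.3357e+06


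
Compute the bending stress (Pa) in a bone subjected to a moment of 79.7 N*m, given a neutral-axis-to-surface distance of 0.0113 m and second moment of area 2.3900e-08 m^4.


sigma = M * c / I
sigma = 79.7 * 0.0113 / 2.3900e-08
M * c = 0.9006
sigma = 3.7682e+07


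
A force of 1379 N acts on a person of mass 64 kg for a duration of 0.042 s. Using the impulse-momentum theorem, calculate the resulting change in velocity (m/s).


J = F * dt = 1379 * 0.042 = 57.9180 N*s
delta_v = J / m
delta_v = 57.9180 / 64
delta_v = 0.9050


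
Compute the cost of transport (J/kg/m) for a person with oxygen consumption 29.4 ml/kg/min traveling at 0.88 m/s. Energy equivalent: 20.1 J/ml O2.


Power per kg = VO2 * 20.1 / 60
Power per kg = 29.4 * 20.1 / 60 = 9.8490 W/kg
Cost = power_per_kg / speed
Cost = 9.8490 / 0.88
Cost = 11.1920


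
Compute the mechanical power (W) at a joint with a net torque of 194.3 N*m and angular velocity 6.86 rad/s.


P = M * omega
P = 194.3 * 6.86
P = 1332.8980


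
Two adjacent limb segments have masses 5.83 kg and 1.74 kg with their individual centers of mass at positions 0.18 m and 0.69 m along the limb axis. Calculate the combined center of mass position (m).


COM = (m1*x1 + m2*x2) / (m1 + m2)
COM = (5.83*0.18 + 1.74*0.69) / (5.83 + 1.74)
Numerator = 2.2500
Denominator = 7.5700
COM = 0.2972


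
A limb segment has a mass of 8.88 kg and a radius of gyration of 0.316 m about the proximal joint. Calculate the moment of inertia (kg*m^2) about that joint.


I = m * k^2
I = 8.88 * 0.316^2
k^2 = 0.0999
I = 0.8867


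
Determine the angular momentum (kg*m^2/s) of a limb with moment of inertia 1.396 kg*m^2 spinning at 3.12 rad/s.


L = I * omega
L = 1.396 * 3.12
L = 4.3555


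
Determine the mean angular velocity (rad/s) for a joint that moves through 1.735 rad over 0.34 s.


omega = delta_theta / delta_t
omega = 1.735 / 0.34
omega = 5.1029


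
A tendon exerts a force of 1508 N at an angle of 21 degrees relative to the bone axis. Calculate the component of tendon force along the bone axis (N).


F_eff = F_tendon * cos(theta)
theta = 21 deg = 0.3665 rad
cos(theta) = 0.9336
F_eff = 1508 * 0.9336
F_eff = 1407.8393


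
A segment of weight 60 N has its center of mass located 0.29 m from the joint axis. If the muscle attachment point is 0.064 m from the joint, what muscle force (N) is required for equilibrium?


F_muscle = W * d_load / d_muscle
F_muscle = 60 * 0.29 / 0.064
Numerator = 17.4000
F_muscle = 271.8750


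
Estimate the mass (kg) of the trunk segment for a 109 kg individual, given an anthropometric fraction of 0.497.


m_segment = body_mass * fraction
m_segment = 109 * 0.497
m_segment = 54.1730


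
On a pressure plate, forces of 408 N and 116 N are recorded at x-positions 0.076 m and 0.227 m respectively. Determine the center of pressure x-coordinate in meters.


COP_x = (F1*x1 + F2*x2) / (F1 + F2)
COP_x = (408*0.076 + 116*0.227) / (408 + 116)
Numerator = 57.3400
Denominator = 524
COP_x = 0.1094


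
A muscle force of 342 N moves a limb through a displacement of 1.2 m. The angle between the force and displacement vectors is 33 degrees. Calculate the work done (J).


W = F * d * cos(theta)
theta = 33 deg = 0.5760 rad
cos(theta) = 0.8387
W = 342 * 1.2 * 0.8387
W = 344.1904


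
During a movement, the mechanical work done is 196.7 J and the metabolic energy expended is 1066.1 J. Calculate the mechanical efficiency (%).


eta = (W_mech / E_meta) * 100
eta = (196.7 / 1066.1) * 100
ratio = 0.1845
eta = 18.4504


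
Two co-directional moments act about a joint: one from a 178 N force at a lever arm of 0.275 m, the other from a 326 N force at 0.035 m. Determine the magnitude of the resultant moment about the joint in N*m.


M = F1 * d1 + F2 * d2
M = 178 * 0.275 + 326 * 0.035
M = 48.9500 + 11.4100
M = 60.3600


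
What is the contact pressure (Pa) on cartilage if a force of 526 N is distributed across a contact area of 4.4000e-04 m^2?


P = F / A
P = 526 / 4.4000e-04
P = 1.1955e+06


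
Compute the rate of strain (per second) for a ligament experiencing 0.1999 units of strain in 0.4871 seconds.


strain_rate = delta_strain / delta_t
strain_rate = 0.1999 / 0.4871
strain_rate = 0.4104
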